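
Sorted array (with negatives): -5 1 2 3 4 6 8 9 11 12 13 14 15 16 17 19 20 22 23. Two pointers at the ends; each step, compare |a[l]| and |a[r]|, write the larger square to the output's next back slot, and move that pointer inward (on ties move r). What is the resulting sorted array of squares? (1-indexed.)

[1,19] |-5|<=|23| out[19]=529 → r--
[1,18] |-5|<=|22| out[18]=484 → r--
[1,17] |-5|<=|20| out[17]=400 → r--
[1,16] |-5|<=|19| out[16]=361 → r--
[1,15] |-5|<=|17| out[15]=289 → r--
[1,14] |-5|<=|16| out[14]=256 → r--
[1,13] |-5|<=|15| out[13]=225 → r--
[1,12] |-5|<=|14| out[12]=196 → r--
[1,11] |-5|<=|13| out[11]=169 → r--
[1,10] |-5|<=|12| out[10]=144 → r--
[1,9] |-5|<=|11| out[9]=121 → r--
[1,8] |-5|<=|9| out[8]=81 → r--
[1,7] |-5|<=|8| out[7]=64 → r--
[1,6] |-5|<=|6| out[6]=36 → r--
[1,5] |-5|>|4| out[5]=25 → l++
[2,5] |1|<=|4| out[4]=16 → r--
[2,4] |1|<=|3| out[3]=9 → r--
[2,3] |1|<=|2| out[2]=4 → r--
[2,2] |1|<=|1| out[1]=1 → r--

[1, 4, 9, 16, 25, 36, 64, 81, 121, 144, 169, 196, 225, 256, 289, 361, 400, 484, 529]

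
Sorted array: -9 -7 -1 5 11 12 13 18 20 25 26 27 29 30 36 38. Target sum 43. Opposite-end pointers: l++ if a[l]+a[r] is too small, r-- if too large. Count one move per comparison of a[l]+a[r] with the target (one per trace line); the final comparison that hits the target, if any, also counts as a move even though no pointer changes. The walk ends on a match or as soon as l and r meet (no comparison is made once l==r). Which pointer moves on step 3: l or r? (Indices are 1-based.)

l

l=1 r=16: -9+38=29 <43, l++
l=2 r=16: -7+38=31 <43, l++
l=3 r=16: -1+38=37 <43, l++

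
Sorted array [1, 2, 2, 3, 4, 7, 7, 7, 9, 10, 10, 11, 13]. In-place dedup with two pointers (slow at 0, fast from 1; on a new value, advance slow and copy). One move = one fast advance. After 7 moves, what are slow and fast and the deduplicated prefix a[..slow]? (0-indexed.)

(s=0,f=1) a[fast]=2≠a[slow]=1 write a[1]=2 → slow++,fast++
(s=1,f=2) a[fast]=2=a[slow] dup → fast++
(s=1,f=3) a[fast]=3≠a[slow]=2 write a[2]=3 → slow++,fast++
(s=2,f=4) a[fast]=4≠a[slow]=3 write a[3]=4 → slow++,fast++
(s=3,f=5) a[fast]=7≠a[slow]=4 write a[4]=7 → slow++,fast++
(s=4,f=6) a[fast]=7=a[slow] dup → fast++
(s=4,f=7) a[fast]=7=a[slow] dup → fast++

slow=4, fast=8, prefix=[1, 2, 3, 4, 7]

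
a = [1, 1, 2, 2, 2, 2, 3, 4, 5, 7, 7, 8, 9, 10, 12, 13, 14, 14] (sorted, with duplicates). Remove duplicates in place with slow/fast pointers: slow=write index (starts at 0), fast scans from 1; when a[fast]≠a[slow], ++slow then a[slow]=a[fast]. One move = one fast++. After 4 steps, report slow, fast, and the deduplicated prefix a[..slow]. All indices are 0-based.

slow=1, fast=5, prefix=[1, 2]

(s=0,f=1) a[fast]=1=a[slow] dup → fast++
(s=0,f=2) a[fast]=2≠a[slow]=1 write a[1]=2 → slow++,fast++
(s=1,f=3) a[fast]=2=a[slow] dup → fast++
(s=1,f=4) a[fast]=2=a[slow] dup → fast++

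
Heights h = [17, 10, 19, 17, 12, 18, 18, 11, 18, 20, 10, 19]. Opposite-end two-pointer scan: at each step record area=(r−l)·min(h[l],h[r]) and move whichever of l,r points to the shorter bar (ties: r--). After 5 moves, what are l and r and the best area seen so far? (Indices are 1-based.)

l=4, r=10, best area=187

[1,12] min(17,19)*11=187 best=187 * → l++
[2,12] min(10,19)*10=100 best=187 → l++
[3,12] min(19,19)*9=171 best=187 → r--
[3,11] min(19,10)*8=80 best=187 → r--
[3,10] min(19,20)*7=133 best=187 → l++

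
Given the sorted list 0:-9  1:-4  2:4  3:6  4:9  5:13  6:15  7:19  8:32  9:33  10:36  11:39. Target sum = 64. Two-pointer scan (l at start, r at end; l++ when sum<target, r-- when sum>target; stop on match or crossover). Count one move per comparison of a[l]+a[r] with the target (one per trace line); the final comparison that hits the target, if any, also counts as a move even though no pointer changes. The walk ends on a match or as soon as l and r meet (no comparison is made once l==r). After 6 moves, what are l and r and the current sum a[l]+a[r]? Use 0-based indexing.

[0,11] -9+39=30 <64 → l++
[1,11] -4+39=35 <64 → l++
[2,11] 4+39=43 <64 → l++
[3,11] 6+39=45 <64 → l++
[4,11] 9+39=48 <64 → l++
[5,11] 13+39=52 <64 → l++

l=6, r=11, sum=54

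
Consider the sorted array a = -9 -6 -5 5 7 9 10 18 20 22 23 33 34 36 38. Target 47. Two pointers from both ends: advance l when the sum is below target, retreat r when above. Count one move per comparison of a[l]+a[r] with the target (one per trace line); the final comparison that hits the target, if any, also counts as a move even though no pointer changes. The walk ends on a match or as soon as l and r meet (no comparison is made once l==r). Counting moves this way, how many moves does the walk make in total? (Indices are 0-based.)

6 moves

l=0 r=14: -9+38=29 <47, l++
l=1 r=14: -6+38=32 <47, l++
l=2 r=14: -5+38=33 <47, l++
l=3 r=14: 5+38=43 <47, l++
l=4 r=14: 7+38=45 <47, l++
l=5 r=14: 9+38=47, found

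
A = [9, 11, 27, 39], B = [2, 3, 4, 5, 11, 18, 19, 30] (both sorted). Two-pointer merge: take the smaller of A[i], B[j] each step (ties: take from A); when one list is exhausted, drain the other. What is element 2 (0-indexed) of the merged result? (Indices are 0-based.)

merged[2] = 4

[i=0,j=0] A[i]=9>B[j]=2 take 2 → j++
[i=0,j=1] A[i]=9>B[j]=3 take 3 → j++
[i=0,j=2] A[i]=9>B[j]=4 take 4 → j++
[i=0,j=3] A[i]=9>B[j]=5 take 5 → j++
[i=0,j=4] A[i]=9<=B[j]=11 take 9 → i++
[i=1,j=4] A[i]=11<=B[j]=11 take 11 → i++
[i=2,j=4] A[i]=27>B[j]=11 take 11 → j++
[i=2,j=5] A[i]=27>B[j]=18 take 18 → j++
[i=2,j=6] A[i]=27>B[j]=19 take 19 → j++
[i=2,j=7] A[i]=27<=B[j]=30 take 27 → i++
[i=3,j=7] A[i]=39>B[j]=30 take 30 → j++
[i=3,j=8] B done, take A[i]=39 → i++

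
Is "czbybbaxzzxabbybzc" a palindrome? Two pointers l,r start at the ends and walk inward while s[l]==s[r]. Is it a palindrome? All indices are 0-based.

[0,17] 'c'=='c' → l++,r--
[1,16] 'z'=='z' → l++,r--
[2,15] 'b'=='b' → l++,r--
[3,14] 'y'=='y' → l++,r--
[4,13] 'b'=='b' → l++,r--
[5,12] 'b'=='b' → l++,r--
[6,11] 'a'=='a' → l++,r--
[7,10] 'x'=='x' → l++,r--
[8,9] 'z'=='z' → l++,r--

palindrome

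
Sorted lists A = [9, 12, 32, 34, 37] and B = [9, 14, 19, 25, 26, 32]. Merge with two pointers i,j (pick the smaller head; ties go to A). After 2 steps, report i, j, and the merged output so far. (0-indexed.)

i=0 j=0: A[i]=9<=B[j]=9 take 9, i++
i=1 j=0: A[i]=12>B[j]=9 take 9, j++

i=1, j=1, merged so far=[9, 9]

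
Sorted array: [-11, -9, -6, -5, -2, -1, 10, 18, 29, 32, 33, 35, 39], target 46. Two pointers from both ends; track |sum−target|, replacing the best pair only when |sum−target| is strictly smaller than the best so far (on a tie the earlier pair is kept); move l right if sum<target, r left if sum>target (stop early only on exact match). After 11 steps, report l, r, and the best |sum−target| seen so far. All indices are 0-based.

[0,12] -11+39=28 d=18 * → l++
[1,12] -9+39=30 d=16 * → l++
[2,12] -6+39=33 d=13 * → l++
[3,12] -5+39=34 d=12 * → l++
[4,12] -2+39=37 d=9 * → l++
[5,12] -1+39=38 d=8 * → l++
[6,12] 10+39=49 d=3 * → r--
[6,11] 10+35=45 d=1 * → l++
[7,11] 18+35=53 d=7 → r--
[7,10] 18+33=51 d=5 → r--
[7,9] 18+32=50 d=4 → r--

l=7, r=8, best |Δ|=1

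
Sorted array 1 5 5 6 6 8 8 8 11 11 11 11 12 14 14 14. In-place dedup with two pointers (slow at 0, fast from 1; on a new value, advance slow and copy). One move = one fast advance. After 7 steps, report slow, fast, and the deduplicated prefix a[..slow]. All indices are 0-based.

slow=3, fast=8, prefix=[1, 5, 6, 8]

(s=0,f=1) a[fast]=5≠a[slow]=1 write a[1]=5 → slow++,fast++
(s=1,f=2) a[fast]=5=a[slow] dup → fast++
(s=1,f=3) a[fast]=6≠a[slow]=5 write a[2]=6 → slow++,fast++
(s=2,f=4) a[fast]=6=a[slow] dup → fast++
(s=2,f=5) a[fast]=8≠a[slow]=6 write a[3]=8 → slow++,fast++
(s=3,f=6) a[fast]=8=a[slow] dup → fast++
(s=3,f=7) a[fast]=8=a[slow] dup → fast++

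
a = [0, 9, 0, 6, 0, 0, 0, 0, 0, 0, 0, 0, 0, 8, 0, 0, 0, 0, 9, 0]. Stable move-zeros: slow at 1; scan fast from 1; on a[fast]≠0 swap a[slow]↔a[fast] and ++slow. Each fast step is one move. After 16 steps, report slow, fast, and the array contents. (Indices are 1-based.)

slow=4, fast=17, a=[9, 6, 8, 0, 0, 0, 0, 0, 0, 0, 0, 0, 0, 0, 0, 0, 0, 0, 9, 0]

(s=1,f=1) a[fast]=0 → fast++
(s=1,f=2) a[fast]=9≠0 swap→a[1]=9 → slow++,fast++
(s=2,f=3) a[fast]=0 → fast++
(s=2,f=4) a[fast]=6≠0 swap→a[2]=6 → slow++,fast++
(s=3,f=5) a[fast]=0 → fast++
(s=3,f=6) a[fast]=0 → fast++
(s=3,f=7) a[fast]=0 → fast++
(s=3,f=8) a[fast]=0 → fast++
(s=3,f=9) a[fast]=0 → fast++
(s=3,f=10) a[fast]=0 → fast++
(s=3,f=11) a[fast]=0 → fast++
(s=3,f=12) a[fast]=0 → fast++
(s=3,f=13) a[fast]=0 → fast++
(s=3,f=14) a[fast]=8≠0 swap→a[3]=8 → slow++,fast++
(s=4,f=15) a[fast]=0 → fast++
(s=4,f=16) a[fast]=0 → fast++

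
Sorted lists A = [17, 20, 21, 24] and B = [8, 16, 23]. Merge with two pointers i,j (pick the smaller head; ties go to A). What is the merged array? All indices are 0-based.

i=0 j=0: A[i]=17>B[j]=8 take 8, j++
i=0 j=1: A[i]=17>B[j]=16 take 16, j++
i=0 j=2: A[i]=17<=B[j]=23 take 17, i++
i=1 j=2: A[i]=20<=B[j]=23 take 20, i++
i=2 j=2: A[i]=21<=B[j]=23 take 21, i++
i=3 j=2: A[i]=24>B[j]=23 take 23, j++
i=3 j=3: B done, take A[i]=24, i++

[8, 16, 17, 20, 21, 23, 24]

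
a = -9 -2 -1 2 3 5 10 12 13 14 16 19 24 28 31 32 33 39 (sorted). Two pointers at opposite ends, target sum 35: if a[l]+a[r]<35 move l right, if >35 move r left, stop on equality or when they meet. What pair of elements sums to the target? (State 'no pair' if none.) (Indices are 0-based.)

(2, 33)

l=0 r=17: -9+39=30 <35, l++
l=1 r=17: -2+39=37 >35, r--
l=1 r=16: -2+33=31 <35, l++
l=2 r=16: -1+33=32 <35, l++
l=3 r=16: 2+33=35, found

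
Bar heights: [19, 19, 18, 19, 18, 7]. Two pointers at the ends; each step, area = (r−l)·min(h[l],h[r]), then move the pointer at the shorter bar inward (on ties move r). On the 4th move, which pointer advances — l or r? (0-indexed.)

r

[0,5] min(19,7)*5=35 best=35 * → r--
[0,4] min(19,18)*4=72 best=72 * → r--
[0,3] min(19,19)*3=57 best=72 → r--
[0,2] min(19,18)*2=36 best=72 → r--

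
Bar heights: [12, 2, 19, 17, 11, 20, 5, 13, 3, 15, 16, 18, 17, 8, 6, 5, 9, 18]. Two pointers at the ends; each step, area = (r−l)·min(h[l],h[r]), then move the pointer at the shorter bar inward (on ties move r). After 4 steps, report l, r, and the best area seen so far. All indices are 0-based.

[0,17] min(12,18)*17=204 best=204 * → l++
[1,17] min(2,18)*16=32 best=204 → l++
[2,17] min(19,18)*15=270 best=270 * → r--
[2,16] min(19,9)*14=126 best=270 → r--

l=2, r=15, best area=270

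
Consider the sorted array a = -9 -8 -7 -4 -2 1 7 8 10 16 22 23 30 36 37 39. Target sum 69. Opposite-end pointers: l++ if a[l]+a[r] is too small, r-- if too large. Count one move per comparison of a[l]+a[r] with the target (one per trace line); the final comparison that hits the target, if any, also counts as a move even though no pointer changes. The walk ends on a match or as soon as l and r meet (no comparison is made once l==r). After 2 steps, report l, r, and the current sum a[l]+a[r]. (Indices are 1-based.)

l=1 r=16: -9+39=30 <69, l++
l=2 r=16: -8+39=31 <69, l++

l=3, r=16, sum=32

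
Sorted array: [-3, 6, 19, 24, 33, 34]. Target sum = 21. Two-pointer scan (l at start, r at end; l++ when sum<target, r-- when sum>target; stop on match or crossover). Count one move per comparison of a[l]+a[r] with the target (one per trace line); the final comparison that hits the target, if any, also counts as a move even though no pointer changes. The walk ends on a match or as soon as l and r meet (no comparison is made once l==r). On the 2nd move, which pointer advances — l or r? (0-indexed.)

[0,5] -3+34=31 >21 → r--
[0,4] -3+33=30 >21 → r--

r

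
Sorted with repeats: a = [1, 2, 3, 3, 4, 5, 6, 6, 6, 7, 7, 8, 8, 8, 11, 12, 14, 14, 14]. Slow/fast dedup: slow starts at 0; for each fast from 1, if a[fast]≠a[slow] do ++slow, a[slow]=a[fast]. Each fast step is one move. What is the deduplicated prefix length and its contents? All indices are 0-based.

length 11; prefix = [1, 2, 3, 4, 5, 6, 7, 8, 11, 12, 14]

(s=0,f=1) a[fast]=2≠a[slow]=1 write a[1]=2 → slow++,fast++
(s=1,f=2) a[fast]=3≠a[slow]=2 write a[2]=3 → slow++,fast++
(s=2,f=3) a[fast]=3=a[slow] dup → fast++
(s=2,f=4) a[fast]=4≠a[slow]=3 write a[3]=4 → slow++,fast++
(s=3,f=5) a[fast]=5≠a[slow]=4 write a[4]=5 → slow++,fast++
(s=4,f=6) a[fast]=6≠a[slow]=5 write a[5]=6 → slow++,fast++
(s=5,f=7) a[fast]=6=a[slow] dup → fast++
(s=5,f=8) a[fast]=6=a[slow] dup → fast++
(s=5,f=9) a[fast]=7≠a[slow]=6 write a[6]=7 → slow++,fast++
(s=6,f=10) a[fast]=7=a[slow] dup → fast++
(s=6,f=11) a[fast]=8≠a[slow]=7 write a[7]=8 → slow++,fast++
(s=7,f=12) a[fast]=8=a[slow] dup → fast++
(s=7,f=13) a[fast]=8=a[slow] dup → fast++
(s=7,f=14) a[fast]=11≠a[slow]=8 write a[8]=11 → slow++,fast++
(s=8,f=15) a[fast]=12≠a[slow]=11 write a[9]=12 → slow++,fast++
(s=9,f=16) a[fast]=14≠a[slow]=12 write a[10]=14 → slow++,fast++
(s=10,f=17) a[fast]=14=a[slow] dup → fast++
(s=10,f=18) a[fast]=14=a[slow] dup → fast++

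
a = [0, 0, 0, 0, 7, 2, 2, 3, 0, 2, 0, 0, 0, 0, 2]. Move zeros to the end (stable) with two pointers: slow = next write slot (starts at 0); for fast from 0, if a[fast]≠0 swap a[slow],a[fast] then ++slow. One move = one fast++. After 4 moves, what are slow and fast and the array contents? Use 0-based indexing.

slow=0, fast=4, a=[0, 0, 0, 0, 7, 2, 2, 3, 0, 2, 0, 0, 0, 0, 2]

slow=0 fast=0: a[fast]=0, fast++
slow=0 fast=1: a[fast]=0, fast++
slow=0 fast=2: a[fast]=0, fast++
slow=0 fast=3: a[fast]=0, fast++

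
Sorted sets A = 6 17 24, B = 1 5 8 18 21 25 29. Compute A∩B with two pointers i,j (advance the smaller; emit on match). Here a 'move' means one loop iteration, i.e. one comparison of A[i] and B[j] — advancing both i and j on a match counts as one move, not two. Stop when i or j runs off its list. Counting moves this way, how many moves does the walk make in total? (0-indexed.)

[i=0,j=0] 6>1 → j++
[i=0,j=1] 6>5 → j++
[i=0,j=2] 6<8 → i++
[i=1,j=2] 17>8 → j++
[i=1,j=3] 17<18 → i++
[i=2,j=3] 24>18 → j++
[i=2,j=4] 24>21 → j++
[i=2,j=5] 24<25 → i++

8 moves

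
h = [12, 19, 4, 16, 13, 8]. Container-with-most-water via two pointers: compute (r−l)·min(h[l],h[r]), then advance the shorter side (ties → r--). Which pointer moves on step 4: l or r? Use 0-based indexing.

l=0 r=5: min(12,8)*5=40 best=40 *, r--
l=0 r=4: min(12,13)*4=48 best=48 *, l++
l=1 r=4: min(19,13)*3=39 best=48, r--
l=1 r=3: min(19,16)*2=32 best=48, r--

r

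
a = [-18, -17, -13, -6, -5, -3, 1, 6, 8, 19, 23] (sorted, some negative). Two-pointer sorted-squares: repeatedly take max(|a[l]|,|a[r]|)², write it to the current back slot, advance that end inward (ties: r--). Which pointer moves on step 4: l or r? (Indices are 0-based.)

[0,10] |-18|<=|23| out[10]=529 → r--
[0,9] |-18|<=|19| out[9]=361 → r--
[0,8] |-18|>|8| out[8]=324 → l++
[1,8] |-17|>|8| out[7]=289 → l++

l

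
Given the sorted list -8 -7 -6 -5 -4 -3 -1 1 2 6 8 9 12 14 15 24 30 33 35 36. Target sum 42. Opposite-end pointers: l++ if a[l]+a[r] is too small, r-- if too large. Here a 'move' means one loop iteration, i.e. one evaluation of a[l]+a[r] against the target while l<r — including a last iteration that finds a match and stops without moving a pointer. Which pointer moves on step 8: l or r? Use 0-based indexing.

[0,19] -8+36=28 <42 → l++
[1,19] -7+36=29 <42 → l++
[2,19] -6+36=30 <42 → l++
[3,19] -5+36=31 <42 → l++
[4,19] -4+36=32 <42 → l++
[5,19] -3+36=33 <42 → l++
[6,19] -1+36=35 <42 → l++
[7,19] 1+36=37 <42 → l++

l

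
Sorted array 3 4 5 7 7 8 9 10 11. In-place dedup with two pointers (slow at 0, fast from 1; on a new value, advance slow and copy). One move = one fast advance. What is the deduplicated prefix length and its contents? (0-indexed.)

length 8; prefix = [3, 4, 5, 7, 8, 9, 10, 11]

(s=0,f=1) a[fast]=4≠a[slow]=3 write a[1]=4 → slow++,fast++
(s=1,f=2) a[fast]=5≠a[slow]=4 write a[2]=5 → slow++,fast++
(s=2,f=3) a[fast]=7≠a[slow]=5 write a[3]=7 → slow++,fast++
(s=3,f=4) a[fast]=7=a[slow] dup → fast++
(s=3,f=5) a[fast]=8≠a[slow]=7 write a[4]=8 → slow++,fast++
(s=4,f=6) a[fast]=9≠a[slow]=8 write a[5]=9 → slow++,fast++
(s=5,f=7) a[fast]=10≠a[slow]=9 write a[6]=10 → slow++,fast++
(s=6,f=8) a[fast]=11≠a[slow]=10 write a[7]=11 → slow++,fast++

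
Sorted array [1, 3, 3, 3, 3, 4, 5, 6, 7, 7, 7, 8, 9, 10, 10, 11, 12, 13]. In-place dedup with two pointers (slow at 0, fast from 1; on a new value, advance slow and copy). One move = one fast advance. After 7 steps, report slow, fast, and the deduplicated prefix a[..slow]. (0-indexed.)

slow=4, fast=8, prefix=[1, 3, 4, 5, 6]

slow=0 fast=1: a[fast]=3≠a[slow]=1 write a[1]=3, slow++,fast++
slow=1 fast=2: a[fast]=3=a[slow] dup, fast++
slow=1 fast=3: a[fast]=3=a[slow] dup, fast++
slow=1 fast=4: a[fast]=3=a[slow] dup, fast++
slow=1 fast=5: a[fast]=4≠a[slow]=3 write a[2]=4, slow++,fast++
slow=2 fast=6: a[fast]=5≠a[slow]=4 write a[3]=5, slow++,fast++
slow=3 fast=7: a[fast]=6≠a[slow]=5 write a[4]=6, slow++,fast++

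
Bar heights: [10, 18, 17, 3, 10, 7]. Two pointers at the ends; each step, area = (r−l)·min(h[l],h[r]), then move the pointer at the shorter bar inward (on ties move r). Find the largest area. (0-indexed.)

max area = 40

l=0 r=5: min(10,7)*5=35 best=35 *, r--
l=0 r=4: min(10,10)*4=40 best=40 *, r--
l=0 r=3: min(10,3)*3=9 best=40, r--
l=0 r=2: min(10,17)*2=20 best=40, l++
l=1 r=2: min(18,17)*1=17 best=40, r--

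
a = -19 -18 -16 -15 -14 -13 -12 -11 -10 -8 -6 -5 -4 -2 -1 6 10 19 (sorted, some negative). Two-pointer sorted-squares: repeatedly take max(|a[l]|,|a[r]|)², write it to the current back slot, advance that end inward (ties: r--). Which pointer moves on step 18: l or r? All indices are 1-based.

l=1 r=18: |-19|<=|19| out[18]=361, r--
l=1 r=17: |-19|>|10| out[17]=361, l++
l=2 r=17: |-18|>|10| out[16]=324, l++
l=3 r=17: |-16|>|10| out[15]=256, l++
l=4 r=17: |-15|>|10| out[14]=225, l++
l=5 r=17: |-14|>|10| out[13]=196, l++
l=6 r=17: |-13|>|10| out[12]=169, l++
l=7 r=17: |-12|>|10| out[11]=144, l++
l=8 r=17: |-11|>|10| out[10]=121, l++
l=9 r=17: |-10|<=|10| out[9]=100, r--
l=9 r=16: |-10|>|6| out[8]=100, l++
l=10 r=16: |-8|>|6| out[7]=64, l++
l=11 r=16: |-6|<=|6| out[6]=36, r--
l=11 r=15: |-6|>|-1| out[5]=36, l++
l=12 r=15: |-5|>|-1| out[4]=25, l++
l=13 r=15: |-4|>|-1| out[3]=16, l++
l=14 r=15: |-2|>|-1| out[2]=4, l++
l=15 r=15: |-1|<=|-1| out[1]=1, r--

r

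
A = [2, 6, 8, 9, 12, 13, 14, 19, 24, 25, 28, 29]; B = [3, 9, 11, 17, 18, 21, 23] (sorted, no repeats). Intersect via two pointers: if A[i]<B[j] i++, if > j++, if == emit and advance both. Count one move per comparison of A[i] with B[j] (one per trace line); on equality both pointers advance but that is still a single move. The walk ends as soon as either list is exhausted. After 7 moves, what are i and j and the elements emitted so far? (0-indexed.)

i=5, j=3, emitted=[9]

i=0 j=0: 2<3, i++
i=1 j=0: 6>3, j++
i=1 j=1: 6<9, i++
i=2 j=1: 8<9, i++
i=3 j=1: 9==9 emit, i++,j++
i=4 j=2: 12>11, j++
i=4 j=3: 12<17, i++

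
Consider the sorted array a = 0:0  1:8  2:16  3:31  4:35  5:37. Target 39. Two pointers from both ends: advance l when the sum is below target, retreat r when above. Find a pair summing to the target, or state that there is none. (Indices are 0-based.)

[0,5] 0+37=37 <39 → l++
[1,5] 8+37=45 >39 → r--
[1,4] 8+35=43 >39 → r--
[1,3] 8+31=39 → found

(8, 31)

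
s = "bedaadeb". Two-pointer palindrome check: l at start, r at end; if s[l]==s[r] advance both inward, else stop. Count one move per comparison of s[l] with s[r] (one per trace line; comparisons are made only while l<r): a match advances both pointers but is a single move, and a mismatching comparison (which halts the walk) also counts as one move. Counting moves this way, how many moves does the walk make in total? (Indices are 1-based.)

l=1 r=8: 'b'=='b', l++,r--
l=2 r=7: 'e'=='e', l++,r--
l=3 r=6: 'd'=='d', l++,r--
l=4 r=5: 'a'=='a', l++,r--

4 moves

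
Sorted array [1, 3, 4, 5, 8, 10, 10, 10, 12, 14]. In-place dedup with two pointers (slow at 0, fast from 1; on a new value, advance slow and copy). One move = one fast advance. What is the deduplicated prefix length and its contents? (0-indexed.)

length 8; prefix = [1, 3, 4, 5, 8, 10, 12, 14]

slow=0 fast=1: a[fast]=3≠a[slow]=1 write a[1]=3, slow++,fast++
slow=1 fast=2: a[fast]=4≠a[slow]=3 write a[2]=4, slow++,fast++
slow=2 fast=3: a[fast]=5≠a[slow]=4 write a[3]=5, slow++,fast++
slow=3 fast=4: a[fast]=8≠a[slow]=5 write a[4]=8, slow++,fast++
slow=4 fast=5: a[fast]=10≠a[slow]=8 write a[5]=10, slow++,fast++
slow=5 fast=6: a[fast]=10=a[slow] dup, fast++
slow=5 fast=7: a[fast]=10=a[slow] dup, fast++
slow=5 fast=8: a[fast]=12≠a[slow]=10 write a[6]=12, slow++,fast++
slow=6 fast=9: a[fast]=14≠a[slow]=12 write a[7]=14, slow++,fast++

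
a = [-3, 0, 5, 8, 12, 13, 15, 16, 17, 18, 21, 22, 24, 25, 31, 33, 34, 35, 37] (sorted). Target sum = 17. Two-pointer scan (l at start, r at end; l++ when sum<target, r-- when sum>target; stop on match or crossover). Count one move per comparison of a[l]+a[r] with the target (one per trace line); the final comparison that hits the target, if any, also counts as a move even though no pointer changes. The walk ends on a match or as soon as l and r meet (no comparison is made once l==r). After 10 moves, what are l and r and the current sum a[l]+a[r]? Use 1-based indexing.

l=1 r=19: -3+37=34 >17, r--
l=1 r=18: -3+35=32 >17, r--
l=1 r=17: -3+34=31 >17, r--
l=1 r=16: -3+33=30 >17, r--
l=1 r=15: -3+31=28 >17, r--
l=1 r=14: -3+25=22 >17, r--
l=1 r=13: -3+24=21 >17, r--
l=1 r=12: -3+22=19 >17, r--
l=1 r=11: -3+21=18 >17, r--
l=1 r=10: -3+18=15 <17, l++

l=2, r=10, sum=18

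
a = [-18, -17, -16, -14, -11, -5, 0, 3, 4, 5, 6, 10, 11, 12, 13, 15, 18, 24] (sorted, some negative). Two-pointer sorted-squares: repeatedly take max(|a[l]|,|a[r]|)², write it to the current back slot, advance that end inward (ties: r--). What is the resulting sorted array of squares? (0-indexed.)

[0,17] |-18|<=|24| out[17]=576 → r--
[0,16] |-18|<=|18| out[16]=324 → r--
[0,15] |-18|>|15| out[15]=324 → l++
[1,15] |-17|>|15| out[14]=289 → l++
[2,15] |-16|>|15| out[13]=256 → l++
[3,15] |-14|<=|15| out[12]=225 → r--
[3,14] |-14|>|13| out[11]=196 → l++
[4,14] |-11|<=|13| out[10]=169 → r--
[4,13] |-11|<=|12| out[9]=144 → r--
[4,12] |-11|<=|11| out[8]=121 → r--
[4,11] |-11|>|10| out[7]=121 → l++
[5,11] |-5|<=|10| out[6]=100 → r--
[5,10] |-5|<=|6| out[5]=36 → r--
[5,9] |-5|<=|5| out[4]=25 → r--
[5,8] |-5|>|4| out[3]=25 → l++
[6,8] |0|<=|4| out[2]=16 → r--
[6,7] |0|<=|3| out[1]=9 → r--
[6,6] |0|<=|0| out[0]=0 → r--

[0, 9, 16, 25, 25, 36, 100, 121, 121, 144, 169, 196, 225, 256, 289, 324, 324, 576]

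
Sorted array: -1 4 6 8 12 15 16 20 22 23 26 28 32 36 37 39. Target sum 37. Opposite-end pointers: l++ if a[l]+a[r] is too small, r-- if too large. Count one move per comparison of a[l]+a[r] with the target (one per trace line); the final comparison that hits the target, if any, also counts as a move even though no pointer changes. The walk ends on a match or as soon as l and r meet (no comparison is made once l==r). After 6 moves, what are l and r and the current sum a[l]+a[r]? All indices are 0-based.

[0,15] -1+39=38 >37 → r--
[0,14] -1+37=36 <37 → l++
[1,14] 4+37=41 >37 → r--
[1,13] 4+36=40 >37 → r--
[1,12] 4+32=36 <37 → l++
[2,12] 6+32=38 >37 → r--

l=2, r=11, sum=34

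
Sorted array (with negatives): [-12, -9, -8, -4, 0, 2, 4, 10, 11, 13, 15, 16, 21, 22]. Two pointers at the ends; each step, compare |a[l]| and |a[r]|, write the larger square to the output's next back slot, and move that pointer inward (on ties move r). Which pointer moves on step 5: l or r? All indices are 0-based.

l=0 r=13: |-12|<=|22| out[13]=484, r--
l=0 r=12: |-12|<=|21| out[12]=441, r--
l=0 r=11: |-12|<=|16| out[11]=256, r--
l=0 r=10: |-12|<=|15| out[10]=225, r--
l=0 r=9: |-12|<=|13| out[9]=169, r--

r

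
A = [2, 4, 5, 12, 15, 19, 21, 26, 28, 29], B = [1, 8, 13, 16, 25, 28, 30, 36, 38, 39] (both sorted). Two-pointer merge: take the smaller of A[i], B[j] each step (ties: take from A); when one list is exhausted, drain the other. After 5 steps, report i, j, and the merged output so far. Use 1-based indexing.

i=1 j=1: A[i]=2>B[j]=1 take 1, j++
i=1 j=2: A[i]=2<=B[j]=8 take 2, i++
i=2 j=2: A[i]=4<=B[j]=8 take 4, i++
i=3 j=2: A[i]=5<=B[j]=8 take 5, i++
i=4 j=2: A[i]=12>B[j]=8 take 8, j++

i=4, j=3, merged so far=[1, 2, 4, 5, 8]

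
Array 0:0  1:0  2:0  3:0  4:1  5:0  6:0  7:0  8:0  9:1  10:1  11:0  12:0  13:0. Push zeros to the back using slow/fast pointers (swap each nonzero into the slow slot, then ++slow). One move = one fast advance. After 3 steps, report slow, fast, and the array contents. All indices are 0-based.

slow=0 fast=0: a[fast]=0, fast++
slow=0 fast=1: a[fast]=0, fast++
slow=0 fast=2: a[fast]=0, fast++

slow=0, fast=3, a=[0, 0, 0, 0, 1, 0, 0, 0, 0, 1, 1, 0, 0, 0]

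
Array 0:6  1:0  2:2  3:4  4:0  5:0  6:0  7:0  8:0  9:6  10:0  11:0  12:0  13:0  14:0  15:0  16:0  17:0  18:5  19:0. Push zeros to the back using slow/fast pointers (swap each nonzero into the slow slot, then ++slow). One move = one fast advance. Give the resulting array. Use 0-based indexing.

[6, 2, 4, 6, 5, 0, 0, 0, 0, 0, 0, 0, 0, 0, 0, 0, 0, 0, 0, 0]

(s=0,f=0) a[fast]=6≠0 swap→a[0]=6 → slow++,fast++
(s=1,f=1) a[fast]=0 → fast++
(s=1,f=2) a[fast]=2≠0 swap→a[1]=2 → slow++,fast++
(s=2,f=3) a[fast]=4≠0 swap→a[2]=4 → slow++,fast++
(s=3,f=4) a[fast]=0 → fast++
(s=3,f=5) a[fast]=0 → fast++
(s=3,f=6) a[fast]=0 → fast++
(s=3,f=7) a[fast]=0 → fast++
(s=3,f=8) a[fast]=0 → fast++
(s=3,f=9) a[fast]=6≠0 swap→a[3]=6 → slow++,fast++
(s=4,f=10) a[fast]=0 → fast++
(s=4,f=11) a[fast]=0 → fast++
(s=4,f=12) a[fast]=0 → fast++
(s=4,f=13) a[fast]=0 → fast++
(s=4,f=14) a[fast]=0 → fast++
(s=4,f=15) a[fast]=0 → fast++
(s=4,f=16) a[fast]=0 → fast++
(s=4,f=17) a[fast]=0 → fast++
(s=4,f=18) a[fast]=5≠0 swap→a[4]=5 → slow++,fast++
(s=5,f=19) a[fast]=0 → fast++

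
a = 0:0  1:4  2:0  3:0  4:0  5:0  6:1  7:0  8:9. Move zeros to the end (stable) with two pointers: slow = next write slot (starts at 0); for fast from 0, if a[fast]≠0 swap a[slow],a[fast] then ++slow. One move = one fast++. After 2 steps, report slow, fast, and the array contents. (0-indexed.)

slow=1, fast=2, a=[4, 0, 0, 0, 0, 0, 1, 0, 9]

slow=0 fast=0: a[fast]=0, fast++
slow=0 fast=1: a[fast]=4≠0 swap→a[0]=4, slow++,fast++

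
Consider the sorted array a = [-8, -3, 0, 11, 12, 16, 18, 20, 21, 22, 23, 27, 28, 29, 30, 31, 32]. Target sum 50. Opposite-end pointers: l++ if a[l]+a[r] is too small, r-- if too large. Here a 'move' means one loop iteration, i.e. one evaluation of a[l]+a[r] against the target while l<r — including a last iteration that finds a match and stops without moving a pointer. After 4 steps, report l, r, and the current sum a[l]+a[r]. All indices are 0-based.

[0,16] -8+32=24 <50 → l++
[1,16] -3+32=29 <50 → l++
[2,16] 0+32=32 <50 → l++
[3,16] 11+32=43 <50 → l++

l=4, r=16, sum=44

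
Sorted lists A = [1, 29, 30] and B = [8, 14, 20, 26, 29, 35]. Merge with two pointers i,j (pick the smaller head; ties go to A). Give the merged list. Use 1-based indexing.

[i=1,j=1] A[i]=1<=B[j]=8 take 1 → i++
[i=2,j=1] A[i]=29>B[j]=8 take 8 → j++
[i=2,j=2] A[i]=29>B[j]=14 take 14 → j++
[i=2,j=3] A[i]=29>B[j]=20 take 20 → j++
[i=2,j=4] A[i]=29>B[j]=26 take 26 → j++
[i=2,j=5] A[i]=29<=B[j]=29 take 29 → i++
[i=3,j=5] A[i]=30>B[j]=29 take 29 → j++
[i=3,j=6] A[i]=30<=B[j]=35 take 30 → i++
[i=4,j=6] A done, take B[j]=35 → j++

[1, 8, 14, 20, 26, 29, 29, 30, 35]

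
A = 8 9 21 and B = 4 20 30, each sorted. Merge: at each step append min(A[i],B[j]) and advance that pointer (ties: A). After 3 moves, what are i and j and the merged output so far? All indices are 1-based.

i=1 j=1: A[i]=8>B[j]=4 take 4, j++
i=1 j=2: A[i]=8<=B[j]=20 take 8, i++
i=2 j=2: A[i]=9<=B[j]=20 take 9, i++

i=3, j=2, merged so far=[4, 8, 9]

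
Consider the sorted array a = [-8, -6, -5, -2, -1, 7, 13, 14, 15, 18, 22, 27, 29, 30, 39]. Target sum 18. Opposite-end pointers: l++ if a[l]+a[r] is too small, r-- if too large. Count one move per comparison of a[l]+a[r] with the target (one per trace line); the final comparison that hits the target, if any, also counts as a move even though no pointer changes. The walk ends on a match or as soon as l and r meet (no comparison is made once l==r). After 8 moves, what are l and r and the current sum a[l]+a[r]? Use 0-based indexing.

l=3, r=9, sum=16

l=0 r=14: -8+39=31 >18, r--
l=0 r=13: -8+30=22 >18, r--
l=0 r=12: -8+29=21 >18, r--
l=0 r=11: -8+27=19 >18, r--
l=0 r=10: -8+22=14 <18, l++
l=1 r=10: -6+22=16 <18, l++
l=2 r=10: -5+22=17 <18, l++
l=3 r=10: -2+22=20 >18, r--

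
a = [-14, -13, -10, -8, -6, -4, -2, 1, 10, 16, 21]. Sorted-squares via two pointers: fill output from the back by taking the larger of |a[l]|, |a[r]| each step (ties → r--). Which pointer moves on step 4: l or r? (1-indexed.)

l

l=1 r=11: |-14|<=|21| out[11]=441, r--
l=1 r=10: |-14|<=|16| out[10]=256, r--
l=1 r=9: |-14|>|10| out[9]=196, l++
l=2 r=9: |-13|>|10| out[8]=169, l++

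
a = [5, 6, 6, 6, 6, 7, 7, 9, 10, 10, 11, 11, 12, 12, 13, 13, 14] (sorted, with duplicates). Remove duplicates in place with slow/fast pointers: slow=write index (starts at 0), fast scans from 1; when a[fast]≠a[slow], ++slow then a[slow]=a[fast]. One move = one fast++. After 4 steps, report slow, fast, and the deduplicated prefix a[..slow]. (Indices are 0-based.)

(s=0,f=1) a[fast]=6≠a[slow]=5 write a[1]=6 → slow++,fast++
(s=1,f=2) a[fast]=6=a[slow] dup → fast++
(s=1,f=3) a[fast]=6=a[slow] dup → fast++
(s=1,f=4) a[fast]=6=a[slow] dup → fast++

slow=1, fast=5, prefix=[5, 6]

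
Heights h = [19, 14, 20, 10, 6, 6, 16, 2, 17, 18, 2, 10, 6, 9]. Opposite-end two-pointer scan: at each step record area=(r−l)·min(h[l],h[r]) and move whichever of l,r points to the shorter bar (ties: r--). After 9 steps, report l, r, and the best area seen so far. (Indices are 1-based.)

l=1, r=5, best area=162

l=1 r=14: min(19,9)*13=117 best=117 *, r--
l=1 r=13: min(19,6)*12=72 best=117, r--
l=1 r=12: min(19,10)*11=110 best=117, r--
l=1 r=11: min(19,2)*10=20 best=117, r--
l=1 r=10: min(19,18)*9=162 best=162 *, r--
l=1 r=9: min(19,17)*8=136 best=162, r--
l=1 r=8: min(19,2)*7=14 best=162, r--
l=1 r=7: min(19,16)*6=96 best=162, r--
l=1 r=6: min(19,6)*5=30 best=162, r--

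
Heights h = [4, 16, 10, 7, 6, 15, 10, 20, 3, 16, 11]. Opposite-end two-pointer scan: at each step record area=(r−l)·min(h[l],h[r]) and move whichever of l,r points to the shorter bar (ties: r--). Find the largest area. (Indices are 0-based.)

max area = 128

l=0 r=10: min(4,11)*10=40 best=40 *, l++
l=1 r=10: min(16,11)*9=99 best=99 *, r--
l=1 r=9: min(16,16)*8=128 best=128 *, r--
l=1 r=8: min(16,3)*7=21 best=128, r--
l=1 r=7: min(16,20)*6=96 best=128, l++
l=2 r=7: min(10,20)*5=50 best=128, l++
l=3 r=7: min(7,20)*4=28 best=128, l++
l=4 r=7: min(6,20)*3=18 best=128, l++
l=5 r=7: min(15,20)*2=30 best=128, l++
l=6 r=7: min(10,20)*1=10 best=128, l++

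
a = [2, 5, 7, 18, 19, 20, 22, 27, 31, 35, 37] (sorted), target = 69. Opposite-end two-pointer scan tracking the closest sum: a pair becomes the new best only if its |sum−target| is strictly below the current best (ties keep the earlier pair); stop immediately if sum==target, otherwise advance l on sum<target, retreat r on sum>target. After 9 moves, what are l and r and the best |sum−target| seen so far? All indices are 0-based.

l=9, r=10, best |Δ|=1

l=0 r=10: 2+37=39 d=30 *, l++
l=1 r=10: 5+37=42 d=27 *, l++
l=2 r=10: 7+37=44 d=25 *, l++
l=3 r=10: 18+37=55 d=14 *, l++
l=4 r=10: 19+37=56 d=13 *, l++
l=5 r=10: 20+37=57 d=12 *, l++
l=6 r=10: 22+37=59 d=10 *, l++
l=7 r=10: 27+37=64 d=5 *, l++
l=8 r=10: 31+37=68 d=1 *, l++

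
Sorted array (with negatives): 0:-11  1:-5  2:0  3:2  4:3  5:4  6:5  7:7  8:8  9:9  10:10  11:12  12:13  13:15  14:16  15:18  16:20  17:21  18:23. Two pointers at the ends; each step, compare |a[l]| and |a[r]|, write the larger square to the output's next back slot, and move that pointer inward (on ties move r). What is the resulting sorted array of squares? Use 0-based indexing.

l=0 r=18: |-11|<=|23| out[18]=529, r--
l=0 r=17: |-11|<=|21| out[17]=441, r--
l=0 r=16: |-11|<=|20| out[16]=400, r--
l=0 r=15: |-11|<=|18| out[15]=324, r--
l=0 r=14: |-11|<=|16| out[14]=256, r--
l=0 r=13: |-11|<=|15| out[13]=225, r--
l=0 r=12: |-11|<=|13| out[12]=169, r--
l=0 r=11: |-11|<=|12| out[11]=144, r--
l=0 r=10: |-11|>|10| out[10]=121, l++
l=1 r=10: |-5|<=|10| out[9]=100, r--
l=1 r=9: |-5|<=|9| out[8]=81, r--
l=1 r=8: |-5|<=|8| out[7]=64, r--
l=1 r=7: |-5|<=|7| out[6]=49, r--
l=1 r=6: |-5|<=|5| out[5]=25, r--
l=1 r=5: |-5|>|4| out[4]=25, l++
l=2 r=5: |0|<=|4| out[3]=16, r--
l=2 r=4: |0|<=|3| out[2]=9, r--
l=2 r=3: |0|<=|2| out[1]=4, r--
l=2 r=2: |0|<=|0| out[0]=0, r--

[0, 4, 9, 16, 25, 25, 49, 64, 81, 100, 121, 144, 169, 225, 256, 324, 400, 441, 529]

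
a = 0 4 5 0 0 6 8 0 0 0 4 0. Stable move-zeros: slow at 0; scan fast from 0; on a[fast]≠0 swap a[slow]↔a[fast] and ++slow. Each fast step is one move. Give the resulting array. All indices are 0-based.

(s=0,f=0) a[fast]=0 → fast++
(s=0,f=1) a[fast]=4≠0 swap→a[0]=4 → slow++,fast++
(s=1,f=2) a[fast]=5≠0 swap→a[1]=5 → slow++,fast++
(s=2,f=3) a[fast]=0 → fast++
(s=2,f=4) a[fast]=0 → fast++
(s=2,f=5) a[fast]=6≠0 swap→a[2]=6 → slow++,fast++
(s=3,f=6) a[fast]=8≠0 swap→a[3]=8 → slow++,fast++
(s=4,f=7) a[fast]=0 → fast++
(s=4,f=8) a[fast]=0 → fast++
(s=4,f=9) a[fast]=0 → fast++
(s=4,f=10) a[fast]=4≠0 swap→a[4]=4 → slow++,fast++
(s=5,f=11) a[fast]=0 → fast++

[4, 5, 6, 8, 4, 0, 0, 0, 0, 0, 0, 0]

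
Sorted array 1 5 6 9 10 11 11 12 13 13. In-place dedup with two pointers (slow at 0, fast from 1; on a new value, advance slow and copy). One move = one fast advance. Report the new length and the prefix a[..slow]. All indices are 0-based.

slow=0 fast=1: a[fast]=5≠a[slow]=1 write a[1]=5, slow++,fast++
slow=1 fast=2: a[fast]=6≠a[slow]=5 write a[2]=6, slow++,fast++
slow=2 fast=3: a[fast]=9≠a[slow]=6 write a[3]=9, slow++,fast++
slow=3 fast=4: a[fast]=10≠a[slow]=9 write a[4]=10, slow++,fast++
slow=4 fast=5: a[fast]=11≠a[slow]=10 write a[5]=11, slow++,fast++
slow=5 fast=6: a[fast]=11=a[slow] dup, fast++
slow=5 fast=7: a[fast]=12≠a[slow]=11 write a[6]=12, slow++,fast++
slow=6 fast=8: a[fast]=13≠a[slow]=12 write a[7]=13, slow++,fast++
slow=7 fast=9: a[fast]=13=a[slow] dup, fast++

length 8; prefix = [1, 5, 6, 9, 10, 11, 12, 13]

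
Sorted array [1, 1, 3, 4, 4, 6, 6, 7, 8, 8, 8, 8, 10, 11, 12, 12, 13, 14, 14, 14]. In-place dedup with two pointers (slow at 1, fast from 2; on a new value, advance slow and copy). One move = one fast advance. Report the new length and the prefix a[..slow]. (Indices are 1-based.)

(s=1,f=2) a[fast]=1=a[slow] dup → fast++
(s=1,f=3) a[fast]=3≠a[slow]=1 write a[2]=3 → slow++,fast++
(s=2,f=4) a[fast]=4≠a[slow]=3 write a[3]=4 → slow++,fast++
(s=3,f=5) a[fast]=4=a[slow] dup → fast++
(s=3,f=6) a[fast]=6≠a[slow]=4 write a[4]=6 → slow++,fast++
(s=4,f=7) a[fast]=6=a[slow] dup → fast++
(s=4,f=8) a[fast]=7≠a[slow]=6 write a[5]=7 → slow++,fast++
(s=5,f=9) a[fast]=8≠a[slow]=7 write a[6]=8 → slow++,fast++
(s=6,f=10) a[fast]=8=a[slow] dup → fast++
(s=6,f=11) a[fast]=8=a[slow] dup → fast++
(s=6,f=12) a[fast]=8=a[slow] dup → fast++
(s=6,f=13) a[fast]=10≠a[slow]=8 write a[7]=10 → slow++,fast++
(s=7,f=14) a[fast]=11≠a[slow]=10 write a[8]=11 → slow++,fast++
(s=8,f=15) a[fast]=12≠a[slow]=11 write a[9]=12 → slow++,fast++
(s=9,f=16) a[fast]=12=a[slow] dup → fast++
(s=9,f=17) a[fast]=13≠a[slow]=12 write a[10]=13 → slow++,fast++
(s=10,f=18) a[fast]=14≠a[slow]=13 write a[11]=14 → slow++,fast++
(s=11,f=19) a[fast]=14=a[slow] dup → fast++
(s=11,f=20) a[fast]=14=a[slow] dup → fast++

length 11; prefix = [1, 3, 4, 6, 7, 8, 10, 11, 12, 13, 14]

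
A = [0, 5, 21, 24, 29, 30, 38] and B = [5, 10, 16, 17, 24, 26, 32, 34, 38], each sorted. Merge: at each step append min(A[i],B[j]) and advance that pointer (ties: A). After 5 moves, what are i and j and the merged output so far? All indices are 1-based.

i=3, j=4, merged so far=[0, 5, 5, 10, 16]

i=1 j=1: A[i]=0<=B[j]=5 take 0, i++
i=2 j=1: A[i]=5<=B[j]=5 take 5, i++
i=3 j=1: A[i]=21>B[j]=5 take 5, j++
i=3 j=2: A[i]=21>B[j]=10 take 10, j++
i=3 j=3: A[i]=21>B[j]=16 take 16, j++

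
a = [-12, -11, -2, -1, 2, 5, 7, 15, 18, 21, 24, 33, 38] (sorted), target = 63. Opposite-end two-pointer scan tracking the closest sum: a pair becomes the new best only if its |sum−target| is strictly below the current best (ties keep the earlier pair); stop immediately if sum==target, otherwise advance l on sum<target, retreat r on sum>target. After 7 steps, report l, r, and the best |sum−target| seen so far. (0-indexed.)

l=0 r=12: -12+38=26 d=37 *, l++
l=1 r=12: -11+38=27 d=36 *, l++
l=2 r=12: -2+38=36 d=27 *, l++
l=3 r=12: -1+38=37 d=26 *, l++
l=4 r=12: 2+38=40 d=23 *, l++
l=5 r=12: 5+38=43 d=20 *, l++
l=6 r=12: 7+38=45 d=18 *, l++

l=7, r=12, best |Δ|=18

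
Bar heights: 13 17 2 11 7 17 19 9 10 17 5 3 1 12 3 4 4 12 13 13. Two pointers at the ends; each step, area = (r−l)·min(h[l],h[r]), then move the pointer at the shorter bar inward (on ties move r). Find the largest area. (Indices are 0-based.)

l=0 r=19: min(13,13)*19=247 best=247 *, r--
l=0 r=18: min(13,13)*18=234 best=247, r--
l=0 r=17: min(13,12)*17=204 best=247, r--
l=0 r=16: min(13,4)*16=64 best=247, r--
l=0 r=15: min(13,4)*15=60 best=247, r--
l=0 r=14: min(13,3)*14=42 best=247, r--
l=0 r=13: min(13,12)*13=156 best=247, r--
l=0 r=12: min(13,1)*12=12 best=247, r--
l=0 r=11: min(13,3)*11=33 best=247, r--
l=0 r=10: min(13,5)*10=50 best=247, r--
l=0 r=9: min(13,17)*9=117 best=247, l++
l=1 r=9: min(17,17)*8=136 best=247, r--
l=1 r=8: min(17,10)*7=70 best=247, r--
l=1 r=7: min(17,9)*6=54 best=247, r--
l=1 r=6: min(17,19)*5=85 best=247, l++
l=2 r=6: min(2,19)*4=8 best=247, l++
l=3 r=6: min(11,19)*3=33 best=247, l++
l=4 r=6: min(7,19)*2=14 best=247, l++
l=5 r=6: min(17,19)*1=17 best=247, l++

max area = 247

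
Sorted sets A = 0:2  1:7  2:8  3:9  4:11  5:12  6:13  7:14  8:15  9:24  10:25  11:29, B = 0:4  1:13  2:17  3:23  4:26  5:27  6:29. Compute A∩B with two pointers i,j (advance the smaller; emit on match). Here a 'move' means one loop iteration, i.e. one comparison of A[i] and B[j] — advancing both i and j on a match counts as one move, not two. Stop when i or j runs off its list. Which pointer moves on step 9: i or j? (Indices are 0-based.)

i=0 j=0: 2<4, i++
i=1 j=0: 7>4, j++
i=1 j=1: 7<13, i++
i=2 j=1: 8<13, i++
i=3 j=1: 9<13, i++
i=4 j=1: 11<13, i++
i=5 j=1: 12<13, i++
i=6 j=1: 13==13 emit, i++,j++
i=7 j=2: 14<17, i++

i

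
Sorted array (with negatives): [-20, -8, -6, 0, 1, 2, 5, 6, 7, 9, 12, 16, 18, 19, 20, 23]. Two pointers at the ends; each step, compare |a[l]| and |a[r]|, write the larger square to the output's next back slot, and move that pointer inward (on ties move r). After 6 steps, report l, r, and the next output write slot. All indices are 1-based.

l=2, r=11, next write slot=10

[1,16] |-20|<=|23| out[16]=529 → r--
[1,15] |-20|<=|20| out[15]=400 → r--
[1,14] |-20|>|19| out[14]=400 → l++
[2,14] |-8|<=|19| out[13]=361 → r--
[2,13] |-8|<=|18| out[12]=324 → r--
[2,12] |-8|<=|16| out[11]=256 → r--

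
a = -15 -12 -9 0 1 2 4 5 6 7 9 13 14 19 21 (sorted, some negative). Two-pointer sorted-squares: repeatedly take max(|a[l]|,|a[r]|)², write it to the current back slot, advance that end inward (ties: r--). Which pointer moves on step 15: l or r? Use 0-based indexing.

l=0 r=14: |-15|<=|21| out[14]=441, r--
l=0 r=13: |-15|<=|19| out[13]=361, r--
l=0 r=12: |-15|>|14| out[12]=225, l++
l=1 r=12: |-12|<=|14| out[11]=196, r--
l=1 r=11: |-12|<=|13| out[10]=169, r--
l=1 r=10: |-12|>|9| out[9]=144, l++
l=2 r=10: |-9|<=|9| out[8]=81, r--
l=2 r=9: |-9|>|7| out[7]=81, l++
l=3 r=9: |0|<=|7| out[6]=49, r--
l=3 r=8: |0|<=|6| out[5]=36, r--
l=3 r=7: |0|<=|5| out[4]=25, r--
l=3 r=6: |0|<=|4| out[3]=16, r--
l=3 r=5: |0|<=|2| out[2]=4, r--
l=3 r=4: |0|<=|1| out[1]=1, r--
l=3 r=3: |0|<=|0| out[0]=0, r--

r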